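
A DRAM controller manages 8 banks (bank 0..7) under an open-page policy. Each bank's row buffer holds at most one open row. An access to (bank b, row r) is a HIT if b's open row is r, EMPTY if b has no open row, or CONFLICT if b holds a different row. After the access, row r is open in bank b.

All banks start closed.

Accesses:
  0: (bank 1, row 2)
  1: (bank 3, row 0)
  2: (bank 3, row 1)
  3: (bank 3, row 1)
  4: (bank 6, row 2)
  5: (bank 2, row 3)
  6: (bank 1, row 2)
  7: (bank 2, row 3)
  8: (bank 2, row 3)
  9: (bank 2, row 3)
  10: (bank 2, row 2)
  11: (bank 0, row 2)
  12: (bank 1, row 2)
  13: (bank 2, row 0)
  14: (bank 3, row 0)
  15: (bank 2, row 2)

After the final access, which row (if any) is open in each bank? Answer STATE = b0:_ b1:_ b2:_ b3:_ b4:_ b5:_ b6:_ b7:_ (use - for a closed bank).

step 0: bank1 None->2 [EMPTY]
step 1: bank3 None->0 [EMPTY]
step 2: bank3 0->1 [CONFLICT]
step 3: bank3 1->1 [HIT]
step 4: bank6 None->2 [EMPTY]
step 5: bank2 None->3 [EMPTY]
step 6: bank1 2->2 [HIT]
step 7: bank2 3->3 [HIT]
step 8: bank2 3->3 [HIT]
step 9: bank2 3->3 [HIT]
step 10: bank2 3->2 [CONFLICT]
step 11: bank0 None->2 [EMPTY]
step 12: bank1 2->2 [HIT]
step 13: bank2 2->0 [CONFLICT]
step 14: bank3 1->0 [CONFLICT]
step 15: bank2 0->2 [CONFLICT]

STATE = b0:2 b1:2 b2:2 b3:0 b4:- b5:- b6:2 b7:-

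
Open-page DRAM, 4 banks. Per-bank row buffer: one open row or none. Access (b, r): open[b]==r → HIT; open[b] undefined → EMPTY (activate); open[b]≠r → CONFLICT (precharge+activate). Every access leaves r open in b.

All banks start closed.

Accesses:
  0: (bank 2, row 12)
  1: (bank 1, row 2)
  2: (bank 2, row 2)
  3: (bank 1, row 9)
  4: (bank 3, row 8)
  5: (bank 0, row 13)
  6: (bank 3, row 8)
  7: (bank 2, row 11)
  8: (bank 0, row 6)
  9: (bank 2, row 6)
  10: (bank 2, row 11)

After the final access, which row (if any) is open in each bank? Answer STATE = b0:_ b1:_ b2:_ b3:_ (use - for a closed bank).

STATE = b0:6 b1:9 b2:11 b3:8

  [0] b2 r12: no row ⇒ E
  [1] b1 r2: no row ⇒ E
  [2] b2 r2: had r12 ⇒ C
  [3] b1 r9: had r2 ⇒ C
  [4] b3 r8: no row ⇒ E
  [5] b0 r13: no row ⇒ E
  [6] b3 r8: had r8 ⇒ H
  [7] b2 r11: had r2 ⇒ C
  [8] b0 r6: had r13 ⇒ C
  [9] b2 r6: had r11 ⇒ C
  [10] b2 r11: had r6 ⇒ C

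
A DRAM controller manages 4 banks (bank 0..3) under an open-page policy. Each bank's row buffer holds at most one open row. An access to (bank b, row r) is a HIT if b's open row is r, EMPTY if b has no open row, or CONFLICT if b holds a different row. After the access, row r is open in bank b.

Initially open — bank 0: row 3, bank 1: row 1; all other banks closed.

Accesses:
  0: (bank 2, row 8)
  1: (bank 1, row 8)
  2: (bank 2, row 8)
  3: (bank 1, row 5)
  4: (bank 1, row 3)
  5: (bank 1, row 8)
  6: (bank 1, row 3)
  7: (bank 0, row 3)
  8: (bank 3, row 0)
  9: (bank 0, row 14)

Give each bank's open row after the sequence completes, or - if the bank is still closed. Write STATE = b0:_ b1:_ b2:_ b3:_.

STATE = b0:14 b1:3 b2:8 b3:0

  [0] b2 r8: no row ⇒ E
  [1] b1 r8: had r1 ⇒ C
  [2] b2 r8: had r8 ⇒ H
  [3] b1 r5: had r8 ⇒ C
  [4] b1 r3: had r5 ⇒ C
  [5] b1 r8: had r3 ⇒ C
  [6] b1 r3: had r8 ⇒ C
  [7] b0 r3: had r3 ⇒ H
  [8] b3 r0: no row ⇒ E
  [9] b0 r14: had r3 ⇒ C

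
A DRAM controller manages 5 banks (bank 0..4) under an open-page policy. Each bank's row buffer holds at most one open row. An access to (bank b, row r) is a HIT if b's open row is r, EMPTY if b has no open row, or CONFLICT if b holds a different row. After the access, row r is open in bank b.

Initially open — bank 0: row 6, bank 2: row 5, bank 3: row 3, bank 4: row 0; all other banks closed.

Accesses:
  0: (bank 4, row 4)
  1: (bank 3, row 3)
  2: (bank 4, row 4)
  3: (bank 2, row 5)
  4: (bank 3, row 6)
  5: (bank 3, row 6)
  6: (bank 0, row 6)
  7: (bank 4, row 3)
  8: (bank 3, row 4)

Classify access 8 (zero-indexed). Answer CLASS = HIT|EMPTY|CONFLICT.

CLASS = CONFLICT

step 0: bank4 0->4 [CONFLICT]
step 1: bank3 3->3 [HIT]
step 2: bank4 4->4 [HIT]
step 3: bank2 5->5 [HIT]
step 4: bank3 3->6 [CONFLICT]
step 5: bank3 6->6 [HIT]
step 6: bank0 6->6 [HIT]
step 7: bank4 4->3 [CONFLICT]
step 8: bank3 6->4 [CONFLICT]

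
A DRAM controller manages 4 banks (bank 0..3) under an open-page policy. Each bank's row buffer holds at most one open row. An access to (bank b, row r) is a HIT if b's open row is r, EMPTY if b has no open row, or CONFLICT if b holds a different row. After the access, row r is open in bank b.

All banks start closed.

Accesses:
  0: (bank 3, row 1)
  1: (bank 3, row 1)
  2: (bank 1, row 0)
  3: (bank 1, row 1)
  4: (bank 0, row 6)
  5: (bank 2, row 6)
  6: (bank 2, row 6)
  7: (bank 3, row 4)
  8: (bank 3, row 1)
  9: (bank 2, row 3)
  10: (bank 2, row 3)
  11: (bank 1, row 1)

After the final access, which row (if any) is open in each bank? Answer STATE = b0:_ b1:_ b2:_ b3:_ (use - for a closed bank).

  [0] b3 r1: no row ⇒ E
  [1] b3 r1: had r1 ⇒ H
  [2] b1 r0: no row ⇒ E
  [3] b1 r1: had r0 ⇒ C
  [4] b0 r6: no row ⇒ E
  [5] b2 r6: no row ⇒ E
  [6] b2 r6: had r6 ⇒ H
  [7] b3 r4: had r1 ⇒ C
  [8] b3 r1: had r4 ⇒ C
  [9] b2 r3: had r6 ⇒ C
  [10] b2 r3: had r3 ⇒ H
  [11] b1 r1: had r1 ⇒ H

STATE = b0:6 b1:1 b2:3 b3:1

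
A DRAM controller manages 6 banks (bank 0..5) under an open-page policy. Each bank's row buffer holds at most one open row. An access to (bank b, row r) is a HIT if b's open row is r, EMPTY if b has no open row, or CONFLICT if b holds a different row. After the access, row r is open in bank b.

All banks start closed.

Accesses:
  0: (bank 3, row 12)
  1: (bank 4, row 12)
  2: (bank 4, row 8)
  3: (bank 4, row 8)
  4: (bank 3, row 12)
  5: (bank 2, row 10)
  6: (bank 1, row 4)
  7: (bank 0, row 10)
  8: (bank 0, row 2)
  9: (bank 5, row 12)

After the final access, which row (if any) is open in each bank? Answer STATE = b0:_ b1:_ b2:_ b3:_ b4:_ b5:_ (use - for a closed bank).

0: bank 3 row 12 — prev None → EMPTY
1: bank 4 row 12 — prev None → EMPTY
2: bank 4 row 8 — prev 12 → CONFLICT
3: bank 4 row 8 — prev 8 → HIT
4: bank 3 row 12 — prev 12 → HIT
5: bank 2 row 10 — prev None → EMPTY
6: bank 1 row 4 — prev None → EMPTY
7: bank 0 row 10 — prev None → EMPTY
8: bank 0 row 2 — prev 10 → CONFLICT
9: bank 5 row 12 — prev None → EMPTY

STATE = b0:2 b1:4 b2:10 b3:12 b4:8 b5:12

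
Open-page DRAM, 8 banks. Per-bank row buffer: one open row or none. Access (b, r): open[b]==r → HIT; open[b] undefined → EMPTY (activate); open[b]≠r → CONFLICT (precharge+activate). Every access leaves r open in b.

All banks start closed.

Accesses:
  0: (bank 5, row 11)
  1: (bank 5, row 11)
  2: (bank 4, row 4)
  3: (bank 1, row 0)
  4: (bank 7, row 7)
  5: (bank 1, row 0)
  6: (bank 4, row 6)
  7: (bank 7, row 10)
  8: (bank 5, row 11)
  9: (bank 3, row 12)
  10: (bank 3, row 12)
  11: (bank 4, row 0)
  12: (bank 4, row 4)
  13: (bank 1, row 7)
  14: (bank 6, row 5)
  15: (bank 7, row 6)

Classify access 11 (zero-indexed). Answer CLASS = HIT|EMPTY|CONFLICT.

  [0] b5 r11: no row ⇒ E
  [1] b5 r11: had r11 ⇒ H
  [2] b4 r4: no row ⇒ E
  [3] b1 r0: no row ⇒ E
  [4] b7 r7: no row ⇒ E
  [5] b1 r0: had r0 ⇒ H
  [6] b4 r6: had r4 ⇒ C
  [7] b7 r10: had r7 ⇒ C
  [8] b5 r11: had r11 ⇒ H
  [9] b3 r12: no row ⇒ E
  [10] b3 r12: had r12 ⇒ H
  [11] b4 r0: had r6 ⇒ C
  [12] b4 r4: had r0 ⇒ C
  [13] b1 r7: had r0 ⇒ C
  [14] b6 r5: no row ⇒ E
  [15] b7 r6: had r10 ⇒ C

CLASS = CONFLICT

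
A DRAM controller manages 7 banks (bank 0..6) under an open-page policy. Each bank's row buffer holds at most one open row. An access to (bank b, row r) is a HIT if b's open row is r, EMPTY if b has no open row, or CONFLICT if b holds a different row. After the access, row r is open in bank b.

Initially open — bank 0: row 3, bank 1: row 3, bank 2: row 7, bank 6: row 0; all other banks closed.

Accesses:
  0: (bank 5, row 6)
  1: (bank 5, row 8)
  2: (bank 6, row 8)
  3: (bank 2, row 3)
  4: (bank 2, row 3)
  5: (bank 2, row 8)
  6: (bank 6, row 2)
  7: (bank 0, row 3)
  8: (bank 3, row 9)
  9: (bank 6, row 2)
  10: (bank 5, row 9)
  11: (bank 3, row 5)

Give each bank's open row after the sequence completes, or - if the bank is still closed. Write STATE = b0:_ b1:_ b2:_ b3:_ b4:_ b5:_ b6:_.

STATE = b0:3 b1:3 b2:8 b3:5 b4:- b5:9 b6:2

0: bank 5 row 6 — prev None → EMPTY
1: bank 5 row 8 — prev 6 → CONFLICT
2: bank 6 row 8 — prev 0 → CONFLICT
3: bank 2 row 3 — prev 7 → CONFLICT
4: bank 2 row 3 — prev 3 → HIT
5: bank 2 row 8 — prev 3 → CONFLICT
6: bank 6 row 2 — prev 8 → CONFLICT
7: bank 0 row 3 — prev 3 → HIT
8: bank 3 row 9 — prev None → EMPTY
9: bank 6 row 2 — prev 2 → HIT
10: bank 5 row 9 — prev 8 → CONFLICT
11: bank 3 row 5 — prev 9 → CONFLICT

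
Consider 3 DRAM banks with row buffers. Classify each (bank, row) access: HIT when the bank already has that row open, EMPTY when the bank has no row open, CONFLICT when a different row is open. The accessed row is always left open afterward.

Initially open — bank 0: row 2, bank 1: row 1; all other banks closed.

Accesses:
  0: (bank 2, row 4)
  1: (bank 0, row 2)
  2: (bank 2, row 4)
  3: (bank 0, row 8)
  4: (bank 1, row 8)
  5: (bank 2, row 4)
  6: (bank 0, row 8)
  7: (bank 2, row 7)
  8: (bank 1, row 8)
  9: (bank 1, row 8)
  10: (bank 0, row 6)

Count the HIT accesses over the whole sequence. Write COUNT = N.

COUNT = 6

  [0] b2 r4: no row ⇒ E
  [1] b0 r2: had r2 ⇒ H
  [2] b2 r4: had r4 ⇒ H
  [3] b0 r8: had r2 ⇒ C
  [4] b1 r8: had r1 ⇒ C
  [5] b2 r4: had r4 ⇒ H
  [6] b0 r8: had r8 ⇒ H
  [7] b2 r7: had r4 ⇒ C
  [8] b1 r8: had r8 ⇒ H
  [9] b1 r8: had r8 ⇒ H
  [10] b0 r6: had r8 ⇒ C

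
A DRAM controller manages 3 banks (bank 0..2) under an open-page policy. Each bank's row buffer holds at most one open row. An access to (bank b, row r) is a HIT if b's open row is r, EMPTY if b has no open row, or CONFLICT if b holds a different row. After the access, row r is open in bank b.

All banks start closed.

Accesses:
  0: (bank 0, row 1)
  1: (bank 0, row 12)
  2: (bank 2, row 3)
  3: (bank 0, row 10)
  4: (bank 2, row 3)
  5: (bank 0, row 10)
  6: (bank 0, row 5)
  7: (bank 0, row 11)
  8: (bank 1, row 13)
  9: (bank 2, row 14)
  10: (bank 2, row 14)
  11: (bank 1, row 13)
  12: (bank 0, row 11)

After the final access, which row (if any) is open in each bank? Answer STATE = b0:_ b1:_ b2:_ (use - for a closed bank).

STATE = b0:11 b1:13 b2:14

#0 (0,1) E
#1 (0,12) C  (was 1)
#2 (2,3) E
#3 (0,10) C  (was 12)
#4 (2,3) H  (was 3)
#5 (0,10) H  (was 10)
#6 (0,5) C  (was 10)
#7 (0,11) C  (was 5)
#8 (1,13) E
#9 (2,14) C  (was 3)
#10 (2,14) H  (was 14)
#11 (1,13) H  (was 13)
#12 (0,11) H  (was 11)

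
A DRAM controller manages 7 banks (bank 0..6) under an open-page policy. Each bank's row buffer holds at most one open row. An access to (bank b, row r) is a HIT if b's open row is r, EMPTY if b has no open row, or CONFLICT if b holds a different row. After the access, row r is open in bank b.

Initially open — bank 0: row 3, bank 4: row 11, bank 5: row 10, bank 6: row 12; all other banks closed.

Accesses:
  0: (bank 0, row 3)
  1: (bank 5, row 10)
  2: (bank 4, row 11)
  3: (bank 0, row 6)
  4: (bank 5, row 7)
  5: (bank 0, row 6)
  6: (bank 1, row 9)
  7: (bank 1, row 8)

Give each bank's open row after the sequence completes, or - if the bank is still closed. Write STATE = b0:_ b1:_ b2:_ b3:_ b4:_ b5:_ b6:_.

STATE = b0:6 b1:8 b2:- b3:- b4:11 b5:7 b6:12

step 0: bank0 3->3 [HIT]
step 1: bank5 10->10 [HIT]
step 2: bank4 11->11 [HIT]
step 3: bank0 3->6 [CONFLICT]
step 4: bank5 10->7 [CONFLICT]
step 5: bank0 6->6 [HIT]
step 6: bank1 None->9 [EMPTY]
step 7: bank1 9->8 [CONFLICT]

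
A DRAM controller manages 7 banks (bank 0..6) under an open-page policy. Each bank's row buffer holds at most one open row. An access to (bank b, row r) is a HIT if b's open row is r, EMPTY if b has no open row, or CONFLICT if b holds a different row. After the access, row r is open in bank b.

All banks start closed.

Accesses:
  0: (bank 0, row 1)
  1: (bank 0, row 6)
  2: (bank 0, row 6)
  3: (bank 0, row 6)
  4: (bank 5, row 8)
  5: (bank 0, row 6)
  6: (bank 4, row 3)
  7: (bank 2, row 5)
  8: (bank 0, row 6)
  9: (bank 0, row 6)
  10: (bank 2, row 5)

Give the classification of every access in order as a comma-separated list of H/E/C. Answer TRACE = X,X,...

0: bank 0 row 1 — prev None → EMPTY
1: bank 0 row 6 — prev 1 → CONFLICT
2: bank 0 row 6 — prev 6 → HIT
3: bank 0 row 6 — prev 6 → HIT
4: bank 5 row 8 — prev None → EMPTY
5: bank 0 row 6 — prev 6 → HIT
6: bank 4 row 3 — prev None → EMPTY
7: bank 2 row 5 — prev None → EMPTY
8: bank 0 row 6 — prev 6 → HIT
9: bank 0 row 6 — prev 6 → HIT
10: bank 2 row 5 — prev 5 → HIT

TRACE = E,C,H,H,E,H,E,E,H,H,H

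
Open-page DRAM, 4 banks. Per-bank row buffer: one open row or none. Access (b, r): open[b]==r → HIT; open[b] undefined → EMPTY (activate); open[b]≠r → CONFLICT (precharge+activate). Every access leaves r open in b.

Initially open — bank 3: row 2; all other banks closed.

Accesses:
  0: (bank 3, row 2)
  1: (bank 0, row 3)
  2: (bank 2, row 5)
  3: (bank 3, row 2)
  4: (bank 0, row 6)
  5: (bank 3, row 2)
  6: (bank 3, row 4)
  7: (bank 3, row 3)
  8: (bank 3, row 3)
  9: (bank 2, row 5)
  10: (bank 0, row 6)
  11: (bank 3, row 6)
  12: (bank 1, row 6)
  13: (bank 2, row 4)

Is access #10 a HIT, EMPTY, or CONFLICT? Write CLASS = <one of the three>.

#0 (3,2) H  (was 2)
#1 (0,3) E
#2 (2,5) E
#3 (3,2) H  (was 2)
#4 (0,6) C  (was 3)
#5 (3,2) H  (was 2)
#6 (3,4) C  (was 2)
#7 (3,3) C  (was 4)
#8 (3,3) H  (was 3)
#9 (2,5) H  (was 5)
#10 (0,6) H  (was 6)
#11 (3,6) C  (was 3)
#12 (1,6) E
#13 (2,4) C  (was 5)

CLASS = HIT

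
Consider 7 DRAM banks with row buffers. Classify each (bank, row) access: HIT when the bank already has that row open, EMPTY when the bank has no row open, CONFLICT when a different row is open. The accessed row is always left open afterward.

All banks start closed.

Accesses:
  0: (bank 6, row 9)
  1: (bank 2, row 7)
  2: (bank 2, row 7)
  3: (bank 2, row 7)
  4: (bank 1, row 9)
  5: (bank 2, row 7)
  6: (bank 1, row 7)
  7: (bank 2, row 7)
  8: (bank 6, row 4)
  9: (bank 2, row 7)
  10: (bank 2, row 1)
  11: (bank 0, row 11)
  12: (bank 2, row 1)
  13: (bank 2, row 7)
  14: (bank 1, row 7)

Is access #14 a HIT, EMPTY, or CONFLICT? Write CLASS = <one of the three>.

  [0] b6 r9: no row ⇒ E
  [1] b2 r7: no row ⇒ E
  [2] b2 r7: had r7 ⇒ H
  [3] b2 r7: had r7 ⇒ H
  [4] b1 r9: no row ⇒ E
  [5] b2 r7: had r7 ⇒ H
  [6] b1 r7: had r9 ⇒ C
  [7] b2 r7: had r7 ⇒ H
  [8] b6 r4: had r9 ⇒ C
  [9] b2 r7: had r7 ⇒ H
  [10] b2 r1: had r7 ⇒ C
  [11] b0 r11: no row ⇒ E
  [12] b2 r1: had r1 ⇒ H
  [13] b2 r7: had r1 ⇒ C
  [14] b1 r7: had r7 ⇒ H

CLASS = HIT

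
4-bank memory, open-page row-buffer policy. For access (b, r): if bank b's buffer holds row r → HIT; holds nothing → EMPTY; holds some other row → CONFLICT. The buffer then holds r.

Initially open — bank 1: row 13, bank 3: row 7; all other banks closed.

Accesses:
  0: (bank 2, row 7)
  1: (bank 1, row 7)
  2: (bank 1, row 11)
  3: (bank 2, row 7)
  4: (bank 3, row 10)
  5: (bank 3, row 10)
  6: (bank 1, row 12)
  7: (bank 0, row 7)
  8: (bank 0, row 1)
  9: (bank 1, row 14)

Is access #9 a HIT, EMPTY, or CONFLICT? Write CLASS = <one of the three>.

CLASS = CONFLICT

  [0] b2 r7: no row ⇒ E
  [1] b1 r7: had r13 ⇒ C
  [2] b1 r11: had r7 ⇒ C
  [3] b2 r7: had r7 ⇒ H
  [4] b3 r10: had r7 ⇒ C
  [5] b3 r10: had r10 ⇒ H
  [6] b1 r12: had r11 ⇒ C
  [7] b0 r7: no row ⇒ E
  [8] b0 r1: had r7 ⇒ C
  [9] b1 r14: had r12 ⇒ C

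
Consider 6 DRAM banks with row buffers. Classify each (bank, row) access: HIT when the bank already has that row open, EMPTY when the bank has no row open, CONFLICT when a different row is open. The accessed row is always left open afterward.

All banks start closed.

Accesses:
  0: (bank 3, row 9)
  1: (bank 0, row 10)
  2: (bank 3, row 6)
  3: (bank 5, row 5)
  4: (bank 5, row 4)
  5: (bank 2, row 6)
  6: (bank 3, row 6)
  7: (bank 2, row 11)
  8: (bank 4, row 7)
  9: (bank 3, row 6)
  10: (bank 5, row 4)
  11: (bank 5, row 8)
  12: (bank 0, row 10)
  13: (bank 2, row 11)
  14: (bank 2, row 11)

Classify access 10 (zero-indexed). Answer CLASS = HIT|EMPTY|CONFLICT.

CLASS = HIT

  [0] b3 r9: no row ⇒ E
  [1] b0 r10: no row ⇒ E
  [2] b3 r6: had r9 ⇒ C
  [3] b5 r5: no row ⇒ E
  [4] b5 r4: had r5 ⇒ C
  [5] b2 r6: no row ⇒ E
  [6] b3 r6: had r6 ⇒ H
  [7] b2 r11: had r6 ⇒ C
  [8] b4 r7: no row ⇒ E
  [9] b3 r6: had r6 ⇒ H
  [10] b5 r4: had r4 ⇒ H
  [11] b5 r8: had r4 ⇒ C
  [12] b0 r10: had r10 ⇒ H
  [13] b2 r11: had r11 ⇒ H
  [14] b2 r11: had r11 ⇒ H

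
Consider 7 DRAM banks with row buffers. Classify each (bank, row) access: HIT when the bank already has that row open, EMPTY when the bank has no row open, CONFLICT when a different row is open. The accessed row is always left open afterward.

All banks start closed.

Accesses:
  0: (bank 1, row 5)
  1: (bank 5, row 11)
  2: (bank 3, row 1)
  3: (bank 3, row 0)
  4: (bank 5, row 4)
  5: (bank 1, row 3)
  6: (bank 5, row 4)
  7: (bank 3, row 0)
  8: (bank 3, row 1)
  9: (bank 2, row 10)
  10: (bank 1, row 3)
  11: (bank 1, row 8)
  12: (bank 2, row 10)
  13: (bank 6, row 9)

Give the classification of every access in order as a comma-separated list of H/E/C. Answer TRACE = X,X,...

0: bank 1 row 5 — prev None → EMPTY
1: bank 5 row 11 — prev None → EMPTY
2: bank 3 row 1 — prev None → EMPTY
3: bank 3 row 0 — prev 1 → CONFLICT
4: bank 5 row 4 — prev 11 → CONFLICT
5: bank 1 row 3 — prev 5 → CONFLICT
6: bank 5 row 4 — prev 4 → HIT
7: bank 3 row 0 — prev 0 → HIT
8: bank 3 row 1 — prev 0 → CONFLICT
9: bank 2 row 10 — prev None → EMPTY
10: bank 1 row 3 — prev 3 → HIT
11: bank 1 row 8 — prev 3 → CONFLICT
12: bank 2 row 10 — prev 10 → HIT
13: bank 6 row 9 — prev None → EMPTY

TRACE = E,E,E,C,C,C,H,H,C,E,H,C,H,E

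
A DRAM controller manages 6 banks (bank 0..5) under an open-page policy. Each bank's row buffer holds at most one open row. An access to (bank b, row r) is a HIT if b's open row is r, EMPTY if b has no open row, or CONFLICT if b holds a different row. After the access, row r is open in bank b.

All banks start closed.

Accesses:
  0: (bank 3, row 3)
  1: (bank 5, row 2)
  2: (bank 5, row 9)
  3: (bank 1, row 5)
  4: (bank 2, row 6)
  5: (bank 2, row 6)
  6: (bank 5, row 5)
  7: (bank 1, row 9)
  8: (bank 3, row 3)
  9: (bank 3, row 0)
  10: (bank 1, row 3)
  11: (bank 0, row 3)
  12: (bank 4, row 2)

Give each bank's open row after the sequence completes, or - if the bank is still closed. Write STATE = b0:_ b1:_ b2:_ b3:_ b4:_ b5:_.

#0 (3,3) E
#1 (5,2) E
#2 (5,9) C  (was 2)
#3 (1,5) E
#4 (2,6) E
#5 (2,6) H  (was 6)
#6 (5,5) C  (was 9)
#7 (1,9) C  (was 5)
#8 (3,3) H  (was 3)
#9 (3,0) C  (was 3)
#10 (1,3) C  (was 9)
#11 (0,3) E
#12 (4,2) E

STATE = b0:3 b1:3 b2:6 b3:0 b4:2 b5:5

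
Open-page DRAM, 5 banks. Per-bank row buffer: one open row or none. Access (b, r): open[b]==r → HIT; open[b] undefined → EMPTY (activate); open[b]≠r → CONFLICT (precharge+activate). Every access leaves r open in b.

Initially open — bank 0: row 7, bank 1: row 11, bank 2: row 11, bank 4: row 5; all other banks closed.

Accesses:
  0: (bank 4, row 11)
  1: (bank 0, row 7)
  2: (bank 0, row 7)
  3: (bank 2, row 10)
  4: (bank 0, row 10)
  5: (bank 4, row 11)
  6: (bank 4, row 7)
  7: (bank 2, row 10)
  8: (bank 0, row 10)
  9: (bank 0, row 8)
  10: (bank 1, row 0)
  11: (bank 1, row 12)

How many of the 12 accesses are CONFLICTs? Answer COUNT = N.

0: bank 4 row 11 — prev 5 → CONFLICT
1: bank 0 row 7 — prev 7 → HIT
2: bank 0 row 7 — prev 7 → HIT
3: bank 2 row 10 — prev 11 → CONFLICT
4: bank 0 row 10 — prev 7 → CONFLICT
5: bank 4 row 11 — prev 11 → HIT
6: bank 4 row 7 — prev 11 → CONFLICT
7: bank 2 row 10 — prev 10 → HIT
8: bank 0 row 10 — prev 10 → HIT
9: bank 0 row 8 — prev 10 → CONFLICT
10: bank 1 row 0 — prev 11 → CONFLICT
11: bank 1 row 12 — prev 0 → CONFLICT

COUNT = 7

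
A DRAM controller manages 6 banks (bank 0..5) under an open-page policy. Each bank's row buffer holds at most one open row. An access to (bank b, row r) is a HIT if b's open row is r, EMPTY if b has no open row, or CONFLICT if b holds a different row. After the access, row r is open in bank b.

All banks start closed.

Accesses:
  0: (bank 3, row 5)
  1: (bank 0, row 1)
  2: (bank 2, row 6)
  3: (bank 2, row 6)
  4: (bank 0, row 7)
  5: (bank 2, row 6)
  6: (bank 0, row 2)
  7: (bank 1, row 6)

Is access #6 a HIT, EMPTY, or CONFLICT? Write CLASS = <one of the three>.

CLASS = CONFLICT

step 0: bank3 None->5 [EMPTY]
step 1: bank0 None->1 [EMPTY]
step 2: bank2 None->6 [EMPTY]
step 3: bank2 6->6 [HIT]
step 4: bank0 1->7 [CONFLICT]
step 5: bank2 6->6 [HIT]
step 6: bank0 7->2 [CONFLICT]
step 7: bank1 None->6 [EMPTY]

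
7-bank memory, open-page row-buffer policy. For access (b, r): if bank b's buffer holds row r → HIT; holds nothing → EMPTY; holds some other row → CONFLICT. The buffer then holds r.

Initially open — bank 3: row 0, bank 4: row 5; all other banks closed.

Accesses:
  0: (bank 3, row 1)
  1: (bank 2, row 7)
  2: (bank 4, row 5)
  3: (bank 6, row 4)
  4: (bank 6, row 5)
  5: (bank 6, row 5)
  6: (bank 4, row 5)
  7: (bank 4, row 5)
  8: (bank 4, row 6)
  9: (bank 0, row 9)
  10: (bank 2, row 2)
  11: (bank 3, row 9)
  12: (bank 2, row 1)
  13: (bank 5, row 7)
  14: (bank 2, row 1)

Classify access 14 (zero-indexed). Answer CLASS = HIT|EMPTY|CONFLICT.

#0 (3,1) C  (was 0)
#1 (2,7) E
#2 (4,5) H  (was 5)
#3 (6,4) E
#4 (6,5) C  (was 4)
#5 (6,5) H  (was 5)
#6 (4,5) H  (was 5)
#7 (4,5) H  (was 5)
#8 (4,6) C  (was 5)
#9 (0,9) E
#10 (2,2) C  (was 7)
#11 (3,9) C  (was 1)
#12 (2,1) C  (was 2)
#13 (5,7) E
#14 (2,1) H  (was 1)

CLASS = HIT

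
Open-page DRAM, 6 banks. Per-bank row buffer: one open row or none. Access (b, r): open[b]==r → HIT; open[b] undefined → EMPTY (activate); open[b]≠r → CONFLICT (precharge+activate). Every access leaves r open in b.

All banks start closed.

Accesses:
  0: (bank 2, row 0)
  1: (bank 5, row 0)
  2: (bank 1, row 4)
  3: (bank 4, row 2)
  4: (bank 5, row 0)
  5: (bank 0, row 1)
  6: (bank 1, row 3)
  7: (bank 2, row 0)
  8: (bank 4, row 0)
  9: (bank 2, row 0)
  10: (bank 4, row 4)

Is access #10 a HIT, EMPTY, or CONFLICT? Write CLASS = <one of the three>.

CLASS = CONFLICT

step 0: bank2 None->0 [EMPTY]
step 1: bank5 None->0 [EMPTY]
step 2: bank1 None->4 [EMPTY]
step 3: bank4 None->2 [EMPTY]
step 4: bank5 0->0 [HIT]
step 5: bank0 None->1 [EMPTY]
step 6: bank1 4->3 [CONFLICT]
step 7: bank2 0->0 [HIT]
step 8: bank4 2->0 [CONFLICT]
step 9: bank2 0->0 [HIT]
step 10: bank4 0->4 [CONFLICT]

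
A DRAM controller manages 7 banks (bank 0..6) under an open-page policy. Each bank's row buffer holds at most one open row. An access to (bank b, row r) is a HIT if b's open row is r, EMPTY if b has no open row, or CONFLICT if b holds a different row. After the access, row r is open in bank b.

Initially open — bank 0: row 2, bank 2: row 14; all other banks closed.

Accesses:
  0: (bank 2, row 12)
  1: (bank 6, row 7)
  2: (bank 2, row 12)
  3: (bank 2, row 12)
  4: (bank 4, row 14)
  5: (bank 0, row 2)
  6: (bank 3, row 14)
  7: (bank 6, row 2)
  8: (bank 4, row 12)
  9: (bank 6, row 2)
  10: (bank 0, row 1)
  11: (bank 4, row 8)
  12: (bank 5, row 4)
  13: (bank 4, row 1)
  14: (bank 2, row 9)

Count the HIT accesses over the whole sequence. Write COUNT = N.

COUNT = 4

#0 (2,12) C  (was 14)
#1 (6,7) E
#2 (2,12) H  (was 12)
#3 (2,12) H  (was 12)
#4 (4,14) E
#5 (0,2) H  (was 2)
#6 (3,14) E
#7 (6,2) C  (was 7)
#8 (4,12) C  (was 14)
#9 (6,2) H  (was 2)
#10 (0,1) C  (was 2)
#11 (4,8) C  (was 12)
#12 (5,4) E
#13 (4,1) C  (was 8)
#14 (2,9) C  (was 12)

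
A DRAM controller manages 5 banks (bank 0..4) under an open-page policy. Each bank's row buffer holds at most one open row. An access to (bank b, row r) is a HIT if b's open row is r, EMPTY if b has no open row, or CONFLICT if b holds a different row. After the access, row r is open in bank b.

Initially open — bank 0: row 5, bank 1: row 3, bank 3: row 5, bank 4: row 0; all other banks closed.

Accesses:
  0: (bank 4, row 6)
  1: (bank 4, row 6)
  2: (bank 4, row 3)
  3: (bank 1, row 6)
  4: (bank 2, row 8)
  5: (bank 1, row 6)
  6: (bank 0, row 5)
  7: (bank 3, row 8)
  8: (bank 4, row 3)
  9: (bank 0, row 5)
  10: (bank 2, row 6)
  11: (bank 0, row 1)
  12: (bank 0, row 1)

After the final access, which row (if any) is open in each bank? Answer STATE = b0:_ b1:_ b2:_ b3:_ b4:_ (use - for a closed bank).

0: bank 4 row 6 — prev 0 → CONFLICT
1: bank 4 row 6 — prev 6 → HIT
2: bank 4 row 3 — prev 6 → CONFLICT
3: bank 1 row 6 — prev 3 → CONFLICT
4: bank 2 row 8 — prev None → EMPTY
5: bank 1 row 6 — prev 6 → HIT
6: bank 0 row 5 — prev 5 → HIT
7: bank 3 row 8 — prev 5 → CONFLICT
8: bank 4 row 3 — prev 3 → HIT
9: bank 0 row 5 — prev 5 → HIT
10: bank 2 row 6 — prev 8 → CONFLICT
11: bank 0 row 1 — prev 5 → CONFLICT
12: bank 0 row 1 — prev 1 → HIT

STATE = b0:1 b1:6 b2:6 b3:8 b4:3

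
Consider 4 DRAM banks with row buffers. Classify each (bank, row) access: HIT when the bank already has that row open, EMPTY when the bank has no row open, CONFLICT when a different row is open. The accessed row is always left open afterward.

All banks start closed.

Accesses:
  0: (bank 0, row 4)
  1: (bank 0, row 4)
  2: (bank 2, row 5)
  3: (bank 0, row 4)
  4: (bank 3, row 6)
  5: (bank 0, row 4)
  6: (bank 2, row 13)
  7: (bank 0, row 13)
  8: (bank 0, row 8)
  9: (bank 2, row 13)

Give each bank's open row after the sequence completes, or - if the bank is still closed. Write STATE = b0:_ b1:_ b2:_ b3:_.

step 0: bank0 None->4 [EMPTY]
step 1: bank0 4->4 [HIT]
step 2: bank2 None->5 [EMPTY]
step 3: bank0 4->4 [HIT]
step 4: bank3 None->6 [EMPTY]
step 5: bank0 4->4 [HIT]
step 6: bank2 5->13 [CONFLICT]
step 7: bank0 4->13 [CONFLICT]
step 8: bank0 13->8 [CONFLICT]
step 9: bank2 13->13 [HIT]

STATE = b0:8 b1:- b2:13 b3:6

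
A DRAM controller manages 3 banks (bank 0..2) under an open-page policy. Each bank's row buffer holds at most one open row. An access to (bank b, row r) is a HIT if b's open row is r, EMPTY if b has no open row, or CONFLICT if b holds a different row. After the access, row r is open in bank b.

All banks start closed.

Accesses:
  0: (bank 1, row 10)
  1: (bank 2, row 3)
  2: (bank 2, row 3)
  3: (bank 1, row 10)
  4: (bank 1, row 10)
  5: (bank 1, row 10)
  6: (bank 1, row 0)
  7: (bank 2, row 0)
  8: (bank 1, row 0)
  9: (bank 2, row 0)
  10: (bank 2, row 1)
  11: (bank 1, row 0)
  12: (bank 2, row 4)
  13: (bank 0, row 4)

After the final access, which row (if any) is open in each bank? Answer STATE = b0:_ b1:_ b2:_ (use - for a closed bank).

STATE = b0:4 b1:0 b2:4

step 0: bank1 None->10 [EMPTY]
step 1: bank2 None->3 [EMPTY]
step 2: bank2 3->3 [HIT]
step 3: bank1 10->10 [HIT]
step 4: bank1 10->10 [HIT]
step 5: bank1 10->10 [HIT]
step 6: bank1 10->0 [CONFLICT]
step 7: bank2 3->0 [CONFLICT]
step 8: bank1 0->0 [HIT]
step 9: bank2 0->0 [HIT]
step 10: bank2 0->1 [CONFLICT]
step 11: bank1 0->0 [HIT]
step 12: bank2 1->4 [CONFLICT]
step 13: bank0 None->4 [EMPTY]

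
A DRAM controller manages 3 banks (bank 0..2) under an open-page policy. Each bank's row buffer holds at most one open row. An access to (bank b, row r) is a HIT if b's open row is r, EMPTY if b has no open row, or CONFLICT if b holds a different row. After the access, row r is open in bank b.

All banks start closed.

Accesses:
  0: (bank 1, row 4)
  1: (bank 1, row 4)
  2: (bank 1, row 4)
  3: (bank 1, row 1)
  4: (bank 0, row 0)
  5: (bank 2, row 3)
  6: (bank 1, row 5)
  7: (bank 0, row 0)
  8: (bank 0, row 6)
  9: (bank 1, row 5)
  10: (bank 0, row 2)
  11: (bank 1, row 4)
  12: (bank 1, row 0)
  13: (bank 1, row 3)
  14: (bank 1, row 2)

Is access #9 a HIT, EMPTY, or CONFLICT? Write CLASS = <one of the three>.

CLASS = HIT

  [0] b1 r4: no row ⇒ E
  [1] b1 r4: had r4 ⇒ H
  [2] b1 r4: had r4 ⇒ H
  [3] b1 r1: had r4 ⇒ C
  [4] b0 r0: no row ⇒ E
  [5] b2 r3: no row ⇒ E
  [6] b1 r5: had r1 ⇒ C
  [7] b0 r0: had r0 ⇒ H
  [8] b0 r6: had r0 ⇒ C
  [9] b1 r5: had r5 ⇒ H
  [10] b0 r2: had r6 ⇒ C
  [11] b1 r4: had r5 ⇒ C
  [12] b1 r0: had r4 ⇒ C
  [13] b1 r3: had r0 ⇒ C
  [14] b1 r2: had r3 ⇒ C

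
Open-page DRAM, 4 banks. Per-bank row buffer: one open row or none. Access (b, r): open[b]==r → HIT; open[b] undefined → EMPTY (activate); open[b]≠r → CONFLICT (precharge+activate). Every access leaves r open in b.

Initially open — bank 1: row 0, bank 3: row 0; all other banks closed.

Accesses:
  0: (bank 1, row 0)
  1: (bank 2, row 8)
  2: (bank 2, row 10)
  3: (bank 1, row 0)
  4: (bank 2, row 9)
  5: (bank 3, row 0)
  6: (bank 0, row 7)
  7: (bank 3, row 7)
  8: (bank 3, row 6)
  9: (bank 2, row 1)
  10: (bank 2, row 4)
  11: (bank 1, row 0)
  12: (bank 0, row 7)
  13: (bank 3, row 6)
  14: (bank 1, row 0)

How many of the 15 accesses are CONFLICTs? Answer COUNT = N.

COUNT = 6

  [0] b1 r0: had r0 ⇒ H
  [1] b2 r8: no row ⇒ E
  [2] b2 r10: had r8 ⇒ C
  [3] b1 r0: had r0 ⇒ H
  [4] b2 r9: had r10 ⇒ C
  [5] b3 r0: had r0 ⇒ H
  [6] b0 r7: no row ⇒ E
  [7] b3 r7: had r0 ⇒ C
  [8] b3 r6: had r7 ⇒ C
  [9] b2 r1: had r9 ⇒ C
  [10] b2 r4: had r1 ⇒ C
  [11] b1 r0: had r0 ⇒ H
  [12] b0 r7: had r7 ⇒ H
  [13] b3 r6: had r6 ⇒ H
  [14] b1 r0: had r0 ⇒ H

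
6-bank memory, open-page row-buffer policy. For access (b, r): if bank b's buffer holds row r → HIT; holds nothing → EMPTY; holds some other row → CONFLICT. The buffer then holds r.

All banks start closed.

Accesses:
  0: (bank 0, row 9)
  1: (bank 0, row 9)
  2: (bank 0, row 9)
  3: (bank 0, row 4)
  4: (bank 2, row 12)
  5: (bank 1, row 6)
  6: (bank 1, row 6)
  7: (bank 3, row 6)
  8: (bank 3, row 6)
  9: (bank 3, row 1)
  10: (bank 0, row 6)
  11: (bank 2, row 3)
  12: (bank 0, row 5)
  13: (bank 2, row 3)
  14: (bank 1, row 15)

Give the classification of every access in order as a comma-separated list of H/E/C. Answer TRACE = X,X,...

0: bank 0 row 9 — prev None → EMPTY
1: bank 0 row 9 — prev 9 → HIT
2: bank 0 row 9 — prev 9 → HIT
3: bank 0 row 4 — prev 9 → CONFLICT
4: bank 2 row 12 — prev None → EMPTY
5: bank 1 row 6 — prev None → EMPTY
6: bank 1 row 6 — prev 6 → HIT
7: bank 3 row 6 — prev None → EMPTY
8: bank 3 row 6 — prev 6 → HIT
9: bank 3 row 1 — prev 6 → CONFLICT
10: bank 0 row 6 — prev 4 → CONFLICT
11: bank 2 row 3 — prev 12 → CONFLICT
12: bank 0 row 5 — prev 6 → CONFLICT
13: bank 2 row 3 — prev 3 → HIT
14: bank 1 row 15 — prev 6 → CONFLICT

TRACE = E,H,H,C,E,E,H,E,H,C,C,C,C,H,C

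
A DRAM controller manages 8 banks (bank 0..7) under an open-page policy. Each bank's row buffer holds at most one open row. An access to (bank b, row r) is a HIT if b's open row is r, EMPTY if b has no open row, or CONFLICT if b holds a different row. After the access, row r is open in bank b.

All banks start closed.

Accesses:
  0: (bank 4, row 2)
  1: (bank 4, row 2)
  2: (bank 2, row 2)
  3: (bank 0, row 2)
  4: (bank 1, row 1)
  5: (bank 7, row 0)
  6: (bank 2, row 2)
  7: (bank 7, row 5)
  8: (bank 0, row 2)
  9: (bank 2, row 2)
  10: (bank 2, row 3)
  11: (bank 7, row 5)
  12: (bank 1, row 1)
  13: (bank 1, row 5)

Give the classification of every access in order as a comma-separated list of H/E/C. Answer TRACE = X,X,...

TRACE = E,H,E,E,E,E,H,C,H,H,C,H,H,C

0: bank 4 row 2 — prev None → EMPTY
1: bank 4 row 2 — prev 2 → HIT
2: bank 2 row 2 — prev None → EMPTY
3: bank 0 row 2 — prev None → EMPTY
4: bank 1 row 1 — prev None → EMPTY
5: bank 7 row 0 — prev None → EMPTY
6: bank 2 row 2 — prev 2 → HIT
7: bank 7 row 5 — prev 0 → CONFLICT
8: bank 0 row 2 — prev 2 → HIT
9: bank 2 row 2 — prev 2 → HIT
10: bank 2 row 3 — prev 2 → CONFLICT
11: bank 7 row 5 — prev 5 → HIT
12: bank 1 row 1 — prev 1 → HIT
13: bank 1 row 5 — prev 1 → CONFLICT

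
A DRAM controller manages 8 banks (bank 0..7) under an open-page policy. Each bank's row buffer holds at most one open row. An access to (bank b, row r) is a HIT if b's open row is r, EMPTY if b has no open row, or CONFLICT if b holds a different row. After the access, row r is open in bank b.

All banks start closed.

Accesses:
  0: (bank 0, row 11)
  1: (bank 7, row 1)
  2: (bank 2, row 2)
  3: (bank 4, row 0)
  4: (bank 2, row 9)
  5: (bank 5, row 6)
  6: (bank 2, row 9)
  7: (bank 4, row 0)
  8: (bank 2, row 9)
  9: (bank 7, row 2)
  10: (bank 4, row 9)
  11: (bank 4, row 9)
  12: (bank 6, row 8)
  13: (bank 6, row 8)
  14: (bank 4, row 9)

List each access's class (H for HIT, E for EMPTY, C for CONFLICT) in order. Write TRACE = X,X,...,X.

TRACE = E,E,E,E,C,E,H,H,H,C,C,H,E,H,H

0: bank 0 row 11 — prev None → EMPTY
1: bank 7 row 1 — prev None → EMPTY
2: bank 2 row 2 — prev None → EMPTY
3: bank 4 row 0 — prev None → EMPTY
4: bank 2 row 9 — prev 2 → CONFLICT
5: bank 5 row 6 — prev None → EMPTY
6: bank 2 row 9 — prev 9 → HIT
7: bank 4 row 0 — prev 0 → HIT
8: bank 2 row 9 — prev 9 → HIT
9: bank 7 row 2 — prev 1 → CONFLICT
10: bank 4 row 9 — prev 0 → CONFLICT
11: bank 4 row 9 — prev 9 → HIT
12: bank 6 row 8 — prev None → EMPTY
13: bank 6 row 8 — prev 8 → HIT
14: bank 4 row 9 — prev 9 → HIT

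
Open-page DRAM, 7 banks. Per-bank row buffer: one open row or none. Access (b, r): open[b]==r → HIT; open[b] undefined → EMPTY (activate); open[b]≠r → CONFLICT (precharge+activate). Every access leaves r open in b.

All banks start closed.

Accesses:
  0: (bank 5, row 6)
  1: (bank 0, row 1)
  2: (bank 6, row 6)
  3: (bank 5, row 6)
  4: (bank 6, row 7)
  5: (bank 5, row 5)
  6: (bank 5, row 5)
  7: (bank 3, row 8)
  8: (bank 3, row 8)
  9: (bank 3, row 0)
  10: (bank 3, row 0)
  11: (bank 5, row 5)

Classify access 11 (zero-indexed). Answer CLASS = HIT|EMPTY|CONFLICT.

  [0] b5 r6: no row ⇒ E
  [1] b0 r1: no row ⇒ E
  [2] b6 r6: no row ⇒ E
  [3] b5 r6: had r6 ⇒ H
  [4] b6 r7: had r6 ⇒ C
  [5] b5 r5: had r6 ⇒ C
  [6] b5 r5: had r5 ⇒ H
  [7] b3 r8: no row ⇒ E
  [8] b3 r8: had r8 ⇒ H
  [9] b3 r0: had r8 ⇒ C
  [10] b3 r0: had r0 ⇒ H
  [11] b5 r5: had r5 ⇒ H

CLASS = HIT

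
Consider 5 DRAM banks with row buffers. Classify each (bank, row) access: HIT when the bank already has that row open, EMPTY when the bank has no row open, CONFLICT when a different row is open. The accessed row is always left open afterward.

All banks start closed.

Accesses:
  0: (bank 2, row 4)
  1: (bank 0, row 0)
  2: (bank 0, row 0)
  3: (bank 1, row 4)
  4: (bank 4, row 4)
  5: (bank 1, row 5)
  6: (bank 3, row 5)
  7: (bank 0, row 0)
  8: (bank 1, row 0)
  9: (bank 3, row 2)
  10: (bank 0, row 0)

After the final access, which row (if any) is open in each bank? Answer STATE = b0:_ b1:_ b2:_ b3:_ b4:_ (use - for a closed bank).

STATE = b0:0 b1:0 b2:4 b3:2 b4:4

#0 (2,4) E
#1 (0,0) E
#2 (0,0) H  (was 0)
#3 (1,4) E
#4 (4,4) E
#5 (1,5) C  (was 4)
#6 (3,5) E
#7 (0,0) H  (was 0)
#8 (1,0) C  (was 5)
#9 (3,2) C  (was 5)
#10 (0,0) H  (was 0)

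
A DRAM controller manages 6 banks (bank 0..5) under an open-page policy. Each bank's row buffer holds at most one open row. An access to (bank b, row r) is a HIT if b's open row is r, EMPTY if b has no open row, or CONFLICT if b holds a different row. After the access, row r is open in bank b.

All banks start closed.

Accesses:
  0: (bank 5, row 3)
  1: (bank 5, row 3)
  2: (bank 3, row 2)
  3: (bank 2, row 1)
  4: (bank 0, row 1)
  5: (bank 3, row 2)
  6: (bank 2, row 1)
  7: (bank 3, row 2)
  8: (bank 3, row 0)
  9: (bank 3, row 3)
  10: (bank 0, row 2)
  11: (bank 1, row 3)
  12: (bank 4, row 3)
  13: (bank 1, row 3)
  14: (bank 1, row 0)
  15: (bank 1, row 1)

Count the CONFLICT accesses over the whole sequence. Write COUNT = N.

COUNT = 5

#0 (5,3) E
#1 (5,3) H  (was 3)
#2 (3,2) E
#3 (2,1) E
#4 (0,1) E
#5 (3,2) H  (was 2)
#6 (2,1) H  (was 1)
#7 (3,2) H  (was 2)
#8 (3,0) C  (was 2)
#9 (3,3) C  (was 0)
#10 (0,2) C  (was 1)
#11 (1,3) E
#12 (4,3) E
#13 (1,3) H  (was 3)
#14 (1,0) C  (was 3)
#15 (1,1) C  (was 0)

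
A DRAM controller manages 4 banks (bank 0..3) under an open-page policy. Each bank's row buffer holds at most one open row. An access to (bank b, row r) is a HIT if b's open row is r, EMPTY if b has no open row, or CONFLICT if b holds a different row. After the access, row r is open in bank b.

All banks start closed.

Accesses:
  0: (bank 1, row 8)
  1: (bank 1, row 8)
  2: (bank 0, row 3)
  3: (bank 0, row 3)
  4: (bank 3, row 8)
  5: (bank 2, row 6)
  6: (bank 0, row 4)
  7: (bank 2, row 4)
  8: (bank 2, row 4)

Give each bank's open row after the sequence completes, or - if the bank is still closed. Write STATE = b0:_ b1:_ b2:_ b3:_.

0: bank 1 row 8 — prev None → EMPTY
1: bank 1 row 8 — prev 8 → HIT
2: bank 0 row 3 — prev None → EMPTY
3: bank 0 row 3 — prev 3 → HIT
4: bank 3 row 8 — prev None → EMPTY
5: bank 2 row 6 — prev None → EMPTY
6: bank 0 row 4 — prev 3 → CONFLICT
7: bank 2 row 4 — prev 6 → CONFLICT
8: bank 2 row 4 — prev 4 → HIT

STATE = b0:4 b1:8 b2:4 b3:8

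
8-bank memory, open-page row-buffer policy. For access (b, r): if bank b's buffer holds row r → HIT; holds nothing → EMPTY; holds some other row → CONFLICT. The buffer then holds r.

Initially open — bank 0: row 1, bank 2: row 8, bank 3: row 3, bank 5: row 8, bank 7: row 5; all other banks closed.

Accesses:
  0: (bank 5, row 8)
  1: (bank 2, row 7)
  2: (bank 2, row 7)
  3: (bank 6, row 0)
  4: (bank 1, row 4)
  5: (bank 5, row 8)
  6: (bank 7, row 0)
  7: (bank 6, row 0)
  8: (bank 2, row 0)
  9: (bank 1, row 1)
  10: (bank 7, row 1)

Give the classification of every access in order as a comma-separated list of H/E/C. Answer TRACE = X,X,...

0: bank 5 row 8 — prev 8 → HIT
1: bank 2 row 7 — prev 8 → CONFLICT
2: bank 2 row 7 — prev 7 → HIT
3: bank 6 row 0 — prev None → EMPTY
4: bank 1 row 4 — prev None → EMPTY
5: bank 5 row 8 — prev 8 → HIT
6: bank 7 row 0 — prev 5 → CONFLICT
7: bank 6 row 0 — prev 0 → HIT
8: bank 2 row 0 — prev 7 → CONFLICT
9: bank 1 row 1 — prev 4 → CONFLICT
10: bank 7 row 1 — prev 0 → CONFLICT

TRACE = H,C,H,E,E,H,C,H,C,C,C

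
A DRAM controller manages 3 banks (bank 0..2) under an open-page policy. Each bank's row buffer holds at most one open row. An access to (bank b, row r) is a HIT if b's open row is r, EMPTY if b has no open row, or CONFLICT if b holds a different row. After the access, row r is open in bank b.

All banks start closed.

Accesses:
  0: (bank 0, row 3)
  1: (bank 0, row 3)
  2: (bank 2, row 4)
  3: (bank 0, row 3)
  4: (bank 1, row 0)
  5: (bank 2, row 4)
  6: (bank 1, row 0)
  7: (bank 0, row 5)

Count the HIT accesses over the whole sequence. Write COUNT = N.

COUNT = 4

step 0: bank0 None->3 [EMPTY]
step 1: bank0 3->3 [HIT]
step 2: bank2 None->4 [EMPTY]
step 3: bank0 3->3 [HIT]
step 4: bank1 None->0 [EMPTY]
step 5: bank2 4->4 [HIT]
step 6: bank1 0->0 [HIT]
step 7: bank0 3->5 [CONFLICT]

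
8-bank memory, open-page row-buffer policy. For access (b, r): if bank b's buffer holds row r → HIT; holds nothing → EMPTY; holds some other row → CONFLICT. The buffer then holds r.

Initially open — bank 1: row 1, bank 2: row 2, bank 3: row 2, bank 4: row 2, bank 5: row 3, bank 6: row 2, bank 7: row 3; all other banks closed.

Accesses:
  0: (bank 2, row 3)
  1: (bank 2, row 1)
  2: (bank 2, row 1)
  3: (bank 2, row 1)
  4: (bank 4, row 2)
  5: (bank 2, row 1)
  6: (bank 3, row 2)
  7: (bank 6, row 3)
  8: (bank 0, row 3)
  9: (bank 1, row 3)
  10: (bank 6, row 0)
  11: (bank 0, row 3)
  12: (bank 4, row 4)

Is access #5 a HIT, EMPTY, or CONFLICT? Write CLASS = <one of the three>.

#0 (2,3) C  (was 2)
#1 (2,1) C  (was 3)
#2 (2,1) H  (was 1)
#3 (2,1) H  (was 1)
#4 (4,2) H  (was 2)
#5 (2,1) H  (was 1)
#6 (3,2) H  (was 2)
#7 (6,3) C  (was 2)
#8 (0,3) E
#9 (1,3) C  (was 1)
#10 (6,0) C  (was 3)
#11 (0,3) H  (was 3)
#12 (4,4) C  (was 2)

CLASS = HIT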